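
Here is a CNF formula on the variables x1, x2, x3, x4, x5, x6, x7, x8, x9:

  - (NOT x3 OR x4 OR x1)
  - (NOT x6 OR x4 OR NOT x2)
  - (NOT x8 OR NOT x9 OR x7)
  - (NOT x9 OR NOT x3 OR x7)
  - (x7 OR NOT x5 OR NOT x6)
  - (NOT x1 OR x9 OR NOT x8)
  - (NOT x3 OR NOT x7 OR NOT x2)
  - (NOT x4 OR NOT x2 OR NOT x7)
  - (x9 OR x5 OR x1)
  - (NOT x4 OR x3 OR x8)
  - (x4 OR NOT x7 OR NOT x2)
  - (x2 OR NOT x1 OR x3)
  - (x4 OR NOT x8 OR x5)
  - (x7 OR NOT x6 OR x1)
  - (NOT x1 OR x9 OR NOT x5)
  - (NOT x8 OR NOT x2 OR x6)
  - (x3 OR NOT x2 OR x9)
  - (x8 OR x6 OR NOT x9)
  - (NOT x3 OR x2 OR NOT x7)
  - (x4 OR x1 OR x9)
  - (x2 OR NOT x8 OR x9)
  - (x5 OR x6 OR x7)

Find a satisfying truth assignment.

x1=False, x2=False, x3=False, x4=False, x5=True, x6=False, x7=True, x8=True, x9=True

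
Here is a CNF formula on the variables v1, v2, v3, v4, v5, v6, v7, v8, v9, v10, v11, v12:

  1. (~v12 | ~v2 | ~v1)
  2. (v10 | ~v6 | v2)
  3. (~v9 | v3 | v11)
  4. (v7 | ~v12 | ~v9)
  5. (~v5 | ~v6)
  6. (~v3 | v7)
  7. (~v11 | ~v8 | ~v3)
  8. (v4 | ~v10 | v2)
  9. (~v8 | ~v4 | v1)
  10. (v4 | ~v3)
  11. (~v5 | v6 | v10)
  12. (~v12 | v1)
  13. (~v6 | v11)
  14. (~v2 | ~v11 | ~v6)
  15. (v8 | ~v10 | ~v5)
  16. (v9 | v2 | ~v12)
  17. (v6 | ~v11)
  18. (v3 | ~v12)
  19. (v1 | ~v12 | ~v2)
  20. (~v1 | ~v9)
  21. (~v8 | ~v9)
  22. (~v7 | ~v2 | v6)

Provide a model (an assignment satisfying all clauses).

v1=True, v2=False, v3=False, v4=True, v5=False, v6=False, v7=True, v8=False, v9=False, v10=True, v11=False, v12=False

v5 occurs only negated in the remaining clauses — set v5 = False.
v12 occurs only negated in the remaining clauses — set v12 = False.
Branch on v1: take v1 = True.
  then v9 is forced to False.
The remaining clauses are satisfied by v2 = False, v3 = False, v4 = True, v6 = False, v7 = True, v8 = False, v10 = True, v11 = False.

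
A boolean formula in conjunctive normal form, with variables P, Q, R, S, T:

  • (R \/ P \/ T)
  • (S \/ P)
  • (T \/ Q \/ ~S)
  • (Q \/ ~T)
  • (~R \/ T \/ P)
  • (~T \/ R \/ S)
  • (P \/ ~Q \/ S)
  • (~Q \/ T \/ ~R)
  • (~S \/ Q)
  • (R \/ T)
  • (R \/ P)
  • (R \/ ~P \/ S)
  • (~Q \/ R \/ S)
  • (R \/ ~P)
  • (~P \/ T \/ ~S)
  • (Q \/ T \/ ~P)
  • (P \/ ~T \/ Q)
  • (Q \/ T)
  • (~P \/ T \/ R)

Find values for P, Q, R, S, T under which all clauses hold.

P=True, Q=True, R=True, S=True, T=True

Check each clause:
  1. (R \/ P \/ T) — P is true.
  2. (P \/ S) — P is true.
  3. (~S \/ T \/ Q) — Q is true.
  4. (Q \/ ~T) — Q is true.
  5. (~R \/ T \/ P) — P is true.
  6. (R \/ S \/ ~T) — R is true.
  7. (P \/ ~Q \/ S) — P is true.
  8. (~R \/ T \/ ~Q) — T is true.
  9. (Q \/ ~S) — Q is true.
  10. (T \/ R) — R is true.
  11. (P \/ R) — P is true.
  12. (R \/ S \/ ~P) — R is true.
  13. (~Q \/ R \/ S) — R is true.
  14. (R \/ ~P) — R is true.
  15. (~P \/ T \/ ~S) — T is true.
  16. (Q \/ ~P \/ T) — Q is true.
  17. (P \/ Q \/ ~T) — P is true.
  18. (T \/ Q) — Q is true.
  19. (T \/ R \/ ~P) — R is true.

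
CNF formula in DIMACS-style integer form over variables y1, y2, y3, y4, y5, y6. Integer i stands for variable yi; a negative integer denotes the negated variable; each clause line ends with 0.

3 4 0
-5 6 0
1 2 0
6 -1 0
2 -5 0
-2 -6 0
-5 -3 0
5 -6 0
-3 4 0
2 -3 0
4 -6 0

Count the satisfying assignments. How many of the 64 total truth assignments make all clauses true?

Satisfying assignments:
  y1=F y2=T y3=F y4=T y5=F y6=F
  y1=F y2=T y3=T y4=T y5=F y6=F
Count: 2.

2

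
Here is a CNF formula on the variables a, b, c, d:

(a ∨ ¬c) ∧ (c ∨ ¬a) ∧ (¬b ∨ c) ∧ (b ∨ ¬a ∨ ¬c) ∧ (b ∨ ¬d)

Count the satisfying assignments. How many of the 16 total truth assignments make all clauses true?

The models are:
  a=0 b=0 c=0 d=0
  a=1 b=1 c=1 d=0
  a=1 b=1 c=1 d=1
Count: 3.

3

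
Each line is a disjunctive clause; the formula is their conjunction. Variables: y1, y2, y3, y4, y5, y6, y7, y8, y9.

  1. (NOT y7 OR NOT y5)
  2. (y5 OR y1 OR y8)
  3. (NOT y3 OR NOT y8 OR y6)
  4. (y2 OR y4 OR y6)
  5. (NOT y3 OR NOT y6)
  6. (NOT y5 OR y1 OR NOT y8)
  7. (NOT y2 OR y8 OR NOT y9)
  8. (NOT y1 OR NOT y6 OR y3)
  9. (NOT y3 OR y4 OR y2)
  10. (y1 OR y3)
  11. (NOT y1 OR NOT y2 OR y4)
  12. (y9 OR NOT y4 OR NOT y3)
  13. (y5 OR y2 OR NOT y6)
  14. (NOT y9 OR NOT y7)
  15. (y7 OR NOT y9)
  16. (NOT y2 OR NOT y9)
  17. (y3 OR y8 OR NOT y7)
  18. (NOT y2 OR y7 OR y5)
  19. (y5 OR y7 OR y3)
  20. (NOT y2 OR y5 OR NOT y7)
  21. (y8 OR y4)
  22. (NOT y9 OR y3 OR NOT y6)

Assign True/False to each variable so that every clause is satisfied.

y1 = True  y2 = False  y3 = False  y4 = True  y5 = True  y6 = False  y7 = False  y8 = True  y9 = False

Try y1 = True.
Branch on y2: take y2 = False.
Set y3 = False and propagate.
  then y6 is forced to False.
  then y4 is forced to True.
For the remaining variables, y5 = True, y7 = False, y8 = True, y9 = False works.
Check each clause:
  1. (NOT y5 OR NOT y7) — NOT y7 is true.
  2. (y8 OR y5 OR y1) — y8 is true.
  3. (NOT y3 OR NOT y8 OR y6) — NOT y3 is true.
  4. (y2 OR y4 OR y6) — y4 is true.
  5. (NOT y3 OR NOT y6) — NOT y6 is true.
  6. (y1 OR NOT y5 OR NOT y8) — y1 is true.
  7. (NOT y2 OR y8 OR NOT y9) — y8 is true.
  8. (NOT y6 OR y3 OR NOT y1) — NOT y6 is true.
  9. (NOT y3 OR y4 OR y2) — y4 is true.
  10. (y3 OR y1) — y1 is true.
  11. (NOT y2 OR y4 OR NOT y1) — y4 is true.
  12. (NOT y4 OR NOT y3 OR y9) — NOT y3 is true.
  13. (y2 OR NOT y6 OR y5) — NOT y6 is true.
  14. (NOT y7 OR NOT y9) — NOT y7 is true.
  15. (y7 OR NOT y9) — NOT y9 is true.
  16. (NOT y9 OR NOT y2) — NOT y2 is true.
  17. (y3 OR y8 OR NOT y7) — y8 is true.
  18. (y7 OR NOT y2 OR y5) — y5 is true.
  19. (y5 OR y7 OR y3) — y5 is true.
  20. (NOT y2 OR y5 OR NOT y7) — NOT y7 is true.
  21. (y8 OR y4) — y8 is true.
  22. (y3 OR NOT y6 OR NOT y9) — NOT y6 is true.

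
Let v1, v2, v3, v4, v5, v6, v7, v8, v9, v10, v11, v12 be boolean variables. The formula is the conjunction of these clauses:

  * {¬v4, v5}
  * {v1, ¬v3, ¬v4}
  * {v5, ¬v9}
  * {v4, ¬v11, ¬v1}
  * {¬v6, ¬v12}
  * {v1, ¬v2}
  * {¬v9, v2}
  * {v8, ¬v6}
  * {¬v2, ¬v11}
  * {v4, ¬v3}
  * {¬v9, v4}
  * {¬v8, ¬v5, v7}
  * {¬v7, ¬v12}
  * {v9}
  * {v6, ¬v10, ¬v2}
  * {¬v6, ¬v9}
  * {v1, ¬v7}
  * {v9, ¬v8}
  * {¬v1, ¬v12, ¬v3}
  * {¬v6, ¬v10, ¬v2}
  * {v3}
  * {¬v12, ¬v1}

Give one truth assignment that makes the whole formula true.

v1=T, v2=T, v3=T, v4=T, v5=T, v6=F, v7=T, v8=T, v9=T, v10=F, v11=F, v12=F

(v9) is a unit clause, so v9 = True.
Unit propagation: (v5) forces v5 = True.
The clause (v2) is unit: v2 must be True.
Unit propagation: (v1) forces v1 = True.
(¬v11) is a unit clause, so v11 = False.
(v4) is a unit clause, so v4 = True.
(¬v6) is a unit clause, so v6 = False.
Unit propagation: (¬v10) forces v10 = False.
The clause (v3) is unit: v3 must be True.
The clause (¬v12) is unit: v12 must be False.
Pure literal: v7 appears only positively; assign v7 = True.
v8 is now unconstrained; take v8 = True.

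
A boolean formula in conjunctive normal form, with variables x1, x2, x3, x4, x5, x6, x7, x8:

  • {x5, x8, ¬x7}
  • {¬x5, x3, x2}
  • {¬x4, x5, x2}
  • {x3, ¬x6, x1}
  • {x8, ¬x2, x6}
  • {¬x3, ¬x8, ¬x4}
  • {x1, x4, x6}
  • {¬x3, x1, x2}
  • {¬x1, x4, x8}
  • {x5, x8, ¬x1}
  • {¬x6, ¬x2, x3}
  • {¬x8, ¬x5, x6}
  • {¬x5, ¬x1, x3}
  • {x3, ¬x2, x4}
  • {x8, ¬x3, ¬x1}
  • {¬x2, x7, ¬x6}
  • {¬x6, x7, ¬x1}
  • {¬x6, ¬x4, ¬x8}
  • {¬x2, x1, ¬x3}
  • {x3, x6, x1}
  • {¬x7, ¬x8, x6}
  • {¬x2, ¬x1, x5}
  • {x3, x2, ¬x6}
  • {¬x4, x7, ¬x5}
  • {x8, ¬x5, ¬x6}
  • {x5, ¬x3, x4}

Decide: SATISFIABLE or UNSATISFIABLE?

Set x1 = True and propagate.
The remaining clauses are satisfied by x2 = False, x3 = False, x4 = False, x5 = False, x6 = False, x7 = False, x8 = True.
Every clause has at least one true literal under this assignment.
So x1=1  x2=0  x3=0  x4=0  x5=0  x6=0  x7=0  x8=1 is a satisfying assignment.

SATISFIABLE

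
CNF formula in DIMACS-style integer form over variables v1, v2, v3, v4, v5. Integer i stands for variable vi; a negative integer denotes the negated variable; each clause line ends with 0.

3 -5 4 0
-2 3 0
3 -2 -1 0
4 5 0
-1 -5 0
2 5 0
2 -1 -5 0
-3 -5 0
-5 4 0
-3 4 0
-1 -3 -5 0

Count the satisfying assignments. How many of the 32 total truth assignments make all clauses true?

3

Satisfying assignments:
  v1=0 v2=0 v3=0 v4=1 v5=1
  v1=0 v2=1 v3=1 v4=1 v5=0
  v1=1 v2=1 v3=1 v4=1 v5=0
That's 3 in total.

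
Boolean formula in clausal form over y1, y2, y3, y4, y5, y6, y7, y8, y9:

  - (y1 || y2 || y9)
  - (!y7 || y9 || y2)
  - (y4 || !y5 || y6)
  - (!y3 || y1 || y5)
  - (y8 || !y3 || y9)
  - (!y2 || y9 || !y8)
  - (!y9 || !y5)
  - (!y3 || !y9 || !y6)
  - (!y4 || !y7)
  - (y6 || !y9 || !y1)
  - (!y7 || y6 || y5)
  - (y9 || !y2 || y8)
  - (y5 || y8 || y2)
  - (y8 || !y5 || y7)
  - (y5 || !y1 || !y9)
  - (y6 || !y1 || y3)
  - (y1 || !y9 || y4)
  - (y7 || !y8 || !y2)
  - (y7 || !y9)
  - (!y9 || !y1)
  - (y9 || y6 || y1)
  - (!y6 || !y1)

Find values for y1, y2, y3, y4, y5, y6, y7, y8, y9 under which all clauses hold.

Try y1 = True.
  then y9 is forced to False.
  then y6 is forced to False.
  then y3 is forced to True.
  then y8 is forced to True.
  then y2 is forced to False.
  then y7 is forced to False.
Set y4 = True and propagate.
y5 is now unconstrained; take y5 = True.

y1=T  y2=F  y3=T  y4=T  y5=T  y6=F  y7=F  y8=T  y9=F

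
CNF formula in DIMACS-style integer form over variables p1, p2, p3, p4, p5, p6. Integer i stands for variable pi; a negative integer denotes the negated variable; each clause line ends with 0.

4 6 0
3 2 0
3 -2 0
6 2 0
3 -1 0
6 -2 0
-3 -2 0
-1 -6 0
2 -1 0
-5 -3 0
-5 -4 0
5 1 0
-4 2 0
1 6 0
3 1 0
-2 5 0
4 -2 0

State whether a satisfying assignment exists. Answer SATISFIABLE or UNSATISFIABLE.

p2 = True:
  propagation gives p3=True; an empty clause results — contradiction.
p2 = False:
  propagation gives p3=True, p6=True, p1=False, p5=False; an empty clause results — contradiction.
Every branch closes, so no satisfying assignment exists.

UNSATISFIABLE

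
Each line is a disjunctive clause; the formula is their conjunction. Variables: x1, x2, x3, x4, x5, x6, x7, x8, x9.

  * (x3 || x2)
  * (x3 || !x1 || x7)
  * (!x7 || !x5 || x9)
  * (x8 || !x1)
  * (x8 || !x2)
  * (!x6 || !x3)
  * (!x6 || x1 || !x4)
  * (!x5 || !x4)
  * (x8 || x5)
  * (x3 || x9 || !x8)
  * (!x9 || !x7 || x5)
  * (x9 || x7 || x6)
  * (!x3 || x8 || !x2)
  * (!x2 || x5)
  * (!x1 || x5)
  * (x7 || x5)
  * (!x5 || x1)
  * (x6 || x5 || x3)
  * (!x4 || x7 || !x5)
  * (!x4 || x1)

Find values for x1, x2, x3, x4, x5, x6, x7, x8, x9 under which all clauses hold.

x1 = T, x2 = F, x3 = T, x4 = F, x5 = T, x6 = F, x7 = F, x8 = T, x9 = T

Check each clause:
  1. (x2 || x3) — x3 is true.
  2. (x7 || x3 || !x1) — x3 is true.
  3. (x9 || !x7 || !x5) — x9 is true.
  4. (!x1 || x8) — x8 is true.
  5. (x8 || !x2) — x8 is true.
  6. (!x3 || !x6) — !x6 is true.
  7. (!x6 || x1 || !x4) — x1 is true.
  8. (!x4 || !x5) — !x4 is true.
  9. (x5 || x8) — x8 is true.
  10. (x3 || !x8 || x9) — x9 is true.
  11. (!x7 || !x9 || x5) — !x7 is true.
  12. (x9 || x7 || x6) — x9 is true.
  13. (!x3 || !x2 || x8) — x8 is true.
  14. (x5 || !x2) — x5 is true.
  15. (x5 || !x1) — x5 is true.
  16. (x7 || x5) — x5 is true.
  17. (x1 || !x5) — x1 is true.
  18. (x3 || x6 || x5) — x3 is true.
  19. (!x4 || x7 || !x5) — !x4 is true.
  20. (x1 || !x4) — x1 is true.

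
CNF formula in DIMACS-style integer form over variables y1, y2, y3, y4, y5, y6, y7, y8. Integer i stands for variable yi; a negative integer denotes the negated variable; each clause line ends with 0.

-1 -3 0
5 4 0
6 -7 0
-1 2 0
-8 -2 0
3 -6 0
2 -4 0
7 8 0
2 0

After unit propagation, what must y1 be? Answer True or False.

False

(y2) is a unit clause: y2 = True.
In (~y2 \/ ~y8), ~y2 is now false; ~y8 must hold, so y8 = False.
From (y8 \/ y7) and y8 = False: y7 = True.
(y6 \/ ~y7) with y7 = True leaves only y6, so y6 = True.
In (~y6 \/ y3), ~y6 is now false; y3 must hold, so y3 = True.
(~y1 \/ ~y3) with y3 = True leaves only ~y1, so y1 = False.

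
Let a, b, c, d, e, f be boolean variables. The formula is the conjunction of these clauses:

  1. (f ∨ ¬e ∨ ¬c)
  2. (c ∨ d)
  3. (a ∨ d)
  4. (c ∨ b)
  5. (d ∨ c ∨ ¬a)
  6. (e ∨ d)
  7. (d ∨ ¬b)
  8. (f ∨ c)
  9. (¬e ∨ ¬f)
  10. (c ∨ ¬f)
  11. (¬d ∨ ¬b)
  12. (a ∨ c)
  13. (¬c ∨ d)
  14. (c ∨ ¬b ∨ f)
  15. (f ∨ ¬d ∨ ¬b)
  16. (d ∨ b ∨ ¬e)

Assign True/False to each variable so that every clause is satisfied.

a=True  b=False  c=True  d=True  e=False  f=False

Set a = True and propagate.
Branch on b: take b = False.
  then c is forced to True.
  then d is forced to True.
Set e = False and propagate.
f is now unconstrained; take f = False.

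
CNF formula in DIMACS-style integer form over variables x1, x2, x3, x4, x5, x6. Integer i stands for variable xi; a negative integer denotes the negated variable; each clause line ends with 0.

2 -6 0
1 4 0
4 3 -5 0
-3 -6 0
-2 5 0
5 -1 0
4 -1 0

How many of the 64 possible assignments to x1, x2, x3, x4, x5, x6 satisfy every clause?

Split on x1, then x4.
  x1=T, x4=T: 5 of the 16 assignments to (x2,x3,x5,x6) work.
  x1=T, x4=F: a clause becomes empty — 0.
  x1=F, x4=T: 7 of the 16 assignments to (x2,x3,x5,x6) work.
  x1=F, x4=F: a clause becomes empty — 0.
Total: 5 + 0 + 7 + 0 = 12.

12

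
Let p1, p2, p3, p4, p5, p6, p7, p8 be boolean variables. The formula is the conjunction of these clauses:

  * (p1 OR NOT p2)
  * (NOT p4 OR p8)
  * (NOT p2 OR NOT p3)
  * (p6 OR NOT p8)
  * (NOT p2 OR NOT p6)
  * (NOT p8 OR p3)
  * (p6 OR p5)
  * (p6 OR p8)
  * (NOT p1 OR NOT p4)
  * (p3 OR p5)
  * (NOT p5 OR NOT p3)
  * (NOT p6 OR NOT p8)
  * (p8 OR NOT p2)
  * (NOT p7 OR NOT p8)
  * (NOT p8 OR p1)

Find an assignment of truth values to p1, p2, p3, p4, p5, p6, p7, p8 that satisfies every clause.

p1 = True, p2 = False, p3 = True, p4 = False, p5 = False, p6 = True, p7 = False, p8 = False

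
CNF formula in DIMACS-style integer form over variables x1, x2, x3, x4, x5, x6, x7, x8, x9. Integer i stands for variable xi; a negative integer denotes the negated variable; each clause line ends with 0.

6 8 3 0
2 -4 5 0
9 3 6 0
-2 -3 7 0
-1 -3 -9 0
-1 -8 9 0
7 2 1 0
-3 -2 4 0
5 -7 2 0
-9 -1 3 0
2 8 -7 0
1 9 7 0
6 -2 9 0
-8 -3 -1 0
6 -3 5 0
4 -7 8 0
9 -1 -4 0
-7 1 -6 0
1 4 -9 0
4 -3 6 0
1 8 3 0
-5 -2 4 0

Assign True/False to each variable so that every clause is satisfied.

Try x1 = True.
Set x2 = False and propagate.
Branch on x3: take x3 = False.
  then x9 is forced to False.
  then x6 is forced to True.
  then x8 is forced to False.
  then x7 is forced to False.
  then x4 is forced to False.
x5 is now unconstrained; take x5 = False.
Check each clause:
  1. (x8 OR x6 OR x3) — x6 is true.
  2. (x2 OR x5 OR NOT x4) — NOT x4 is true.
  3. (x3 OR x9 OR x6) — x6 is true.
  4. (NOT x3 OR NOT x2 OR x7) — NOT x3 is true.
  5. (NOT x3 OR NOT x9 OR NOT x1) — NOT x3 is true.
  6. (NOT x8 OR NOT x1 OR x9) — NOT x8 is true.
  7. (x1 OR x2 OR x7) — x1 is true.
  8. (NOT x2 OR x4 OR NOT x3) — NOT x3 is true.
  9. (NOT x7 OR x5 OR x2) — NOT x7 is true.
  10. (x3 OR NOT x1 OR NOT x9) — NOT x9 is true.
  11. (x2 OR NOT x7 OR x8) — NOT x7 is true.
  12. (x9 OR x1 OR x7) — x1 is true.
  13. (x9 OR NOT x2 OR x6) — x6 is true.
  14. (NOT x3 OR NOT x1 OR NOT x8) — NOT x8 is true.
  15. (x5 OR NOT x3 OR x6) — NOT x3 is true.
  16. (NOT x7 OR x8 OR x4) — NOT x7 is true.
  17. (NOT x1 OR x9 OR NOT x4) — NOT x4 is true.
  18. (x1 OR NOT x6 OR NOT x7) — NOT x7 is true.
  19. (x1 OR NOT x9 OR x4) — x1 is true.
  20. (x4 OR x6 OR NOT x3) — NOT x3 is true.
  21. (x3 OR x8 OR x1) — x1 is true.
  22. (NOT x2 OR NOT x5 OR x4) — NOT x5 is true.

x1 = 1, x2 = 0, x3 = 0, x4 = 0, x5 = 0, x6 = 1, x7 = 0, x8 = 0, x9 = 0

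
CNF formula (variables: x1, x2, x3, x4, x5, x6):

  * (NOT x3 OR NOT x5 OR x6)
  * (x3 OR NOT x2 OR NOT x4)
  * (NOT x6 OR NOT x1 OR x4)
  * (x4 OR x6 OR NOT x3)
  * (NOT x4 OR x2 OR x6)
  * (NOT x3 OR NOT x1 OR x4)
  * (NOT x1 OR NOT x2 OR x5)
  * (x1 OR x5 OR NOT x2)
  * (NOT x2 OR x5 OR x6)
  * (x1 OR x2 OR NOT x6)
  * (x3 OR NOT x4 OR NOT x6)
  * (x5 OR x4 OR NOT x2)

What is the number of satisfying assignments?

12

Case analysis on x2 and x4:
  x2=T, x4=T: remaining (x1,x3,x5,x6) ∈ {(F,T,T,T); (T,T,T,T)} — 2.
  x2=T, x4=F: remaining (x1,x3,x5,x6) ∈ {(F,F,T,F); (F,F,T,T); (F,T,T,T); (T,F,T,F)} — 4.
  x2=F, x4=T: remaining (x1,x3,x5,x6) ∈ {(T,T,F,T); (T,T,T,T)} — 2.
  x2=F, x4=F: remaining (x1,x3,x5,x6) ∈ {(F,F,F,F); (F,F,T,F); (T,F,F,F); (T,F,T,F)} — 4.
Total: 2 + 4 + 2 + 4 = 12.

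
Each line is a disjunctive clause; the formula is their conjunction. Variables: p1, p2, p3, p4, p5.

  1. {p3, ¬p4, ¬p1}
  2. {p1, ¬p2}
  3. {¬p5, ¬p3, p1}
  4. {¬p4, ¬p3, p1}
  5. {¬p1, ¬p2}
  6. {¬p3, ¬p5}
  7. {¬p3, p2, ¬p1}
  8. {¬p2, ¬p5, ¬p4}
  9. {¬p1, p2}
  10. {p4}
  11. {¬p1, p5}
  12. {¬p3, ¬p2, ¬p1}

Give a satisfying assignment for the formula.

The clause (p4) is unit: p4 must be True.
Try p1 = False.
  then p2 is forced to False.
  then p3 is forced to False.
p5 is now unconstrained; take p5 = True.

p1 = F  p2 = F  p3 = F  p4 = T  p5 = T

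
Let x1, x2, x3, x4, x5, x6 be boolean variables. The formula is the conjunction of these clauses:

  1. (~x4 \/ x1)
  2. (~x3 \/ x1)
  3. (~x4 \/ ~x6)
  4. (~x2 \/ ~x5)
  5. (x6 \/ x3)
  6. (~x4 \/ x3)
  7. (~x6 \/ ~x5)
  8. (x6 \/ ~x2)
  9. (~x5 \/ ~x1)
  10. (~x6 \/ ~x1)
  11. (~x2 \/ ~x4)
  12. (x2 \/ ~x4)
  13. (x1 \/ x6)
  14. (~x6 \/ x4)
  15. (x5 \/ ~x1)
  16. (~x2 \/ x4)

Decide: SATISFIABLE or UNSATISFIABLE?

UNSATISFIABLE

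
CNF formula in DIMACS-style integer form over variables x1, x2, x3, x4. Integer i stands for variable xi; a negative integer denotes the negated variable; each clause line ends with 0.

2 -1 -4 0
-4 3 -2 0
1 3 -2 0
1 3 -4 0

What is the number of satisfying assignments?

10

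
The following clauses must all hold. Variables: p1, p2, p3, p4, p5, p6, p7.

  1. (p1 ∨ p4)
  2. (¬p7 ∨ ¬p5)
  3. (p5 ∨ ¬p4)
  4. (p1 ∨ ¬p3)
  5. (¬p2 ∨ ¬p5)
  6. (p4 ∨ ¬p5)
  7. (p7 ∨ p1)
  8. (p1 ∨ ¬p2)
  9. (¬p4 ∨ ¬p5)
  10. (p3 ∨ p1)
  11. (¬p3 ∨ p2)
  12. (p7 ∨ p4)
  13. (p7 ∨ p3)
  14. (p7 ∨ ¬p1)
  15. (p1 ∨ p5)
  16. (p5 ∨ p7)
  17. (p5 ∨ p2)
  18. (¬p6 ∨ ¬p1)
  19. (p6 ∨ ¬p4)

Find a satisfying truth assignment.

p1=T, p2=T, p3=T, p4=F, p5=F, p6=F, p7=T

Set p1 = True and propagate.
  then p7 is forced to True.
  then p5 is forced to False.
  then p4 is forced to False.
  then p2 is forced to True.
  then p6 is forced to False.
p3 is now unconstrained; take p3 = True.
Every clause has at least one true literal under this assignment.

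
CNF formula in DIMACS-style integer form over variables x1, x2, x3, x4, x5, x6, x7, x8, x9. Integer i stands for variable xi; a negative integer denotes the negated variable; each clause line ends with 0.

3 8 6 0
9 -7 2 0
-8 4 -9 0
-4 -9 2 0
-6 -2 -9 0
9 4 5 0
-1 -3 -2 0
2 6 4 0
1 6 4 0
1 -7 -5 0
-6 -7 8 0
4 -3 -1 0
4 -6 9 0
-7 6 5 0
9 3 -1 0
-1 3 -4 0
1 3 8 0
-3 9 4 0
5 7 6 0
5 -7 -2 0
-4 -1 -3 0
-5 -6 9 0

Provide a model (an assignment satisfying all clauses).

x1 = True  x2 = False  x3 = False  x4 = False  x5 = True  x6 = True  x7 = False  x8 = False  x9 = True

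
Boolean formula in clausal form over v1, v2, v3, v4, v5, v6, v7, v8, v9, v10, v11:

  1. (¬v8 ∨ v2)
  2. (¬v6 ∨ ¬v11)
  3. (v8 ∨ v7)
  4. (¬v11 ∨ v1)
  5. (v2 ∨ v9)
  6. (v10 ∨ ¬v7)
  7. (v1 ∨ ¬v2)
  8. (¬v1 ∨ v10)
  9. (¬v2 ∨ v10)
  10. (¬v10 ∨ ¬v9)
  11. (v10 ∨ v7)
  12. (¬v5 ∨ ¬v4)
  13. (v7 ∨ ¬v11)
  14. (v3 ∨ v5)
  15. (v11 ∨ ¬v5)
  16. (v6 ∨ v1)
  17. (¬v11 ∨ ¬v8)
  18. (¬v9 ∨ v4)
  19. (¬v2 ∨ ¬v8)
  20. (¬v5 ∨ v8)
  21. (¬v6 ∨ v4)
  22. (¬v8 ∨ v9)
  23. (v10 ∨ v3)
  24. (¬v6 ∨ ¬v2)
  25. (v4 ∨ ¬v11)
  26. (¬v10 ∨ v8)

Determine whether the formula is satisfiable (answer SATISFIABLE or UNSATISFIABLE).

v8 = True:
  propagation gives v2=True; an empty clause results — contradiction.
v8 = False:
  propagation gives v7=True, v10=True; an empty clause results — contradiction.
Every branch closes, so no satisfying assignment exists.

UNSATISFIABLE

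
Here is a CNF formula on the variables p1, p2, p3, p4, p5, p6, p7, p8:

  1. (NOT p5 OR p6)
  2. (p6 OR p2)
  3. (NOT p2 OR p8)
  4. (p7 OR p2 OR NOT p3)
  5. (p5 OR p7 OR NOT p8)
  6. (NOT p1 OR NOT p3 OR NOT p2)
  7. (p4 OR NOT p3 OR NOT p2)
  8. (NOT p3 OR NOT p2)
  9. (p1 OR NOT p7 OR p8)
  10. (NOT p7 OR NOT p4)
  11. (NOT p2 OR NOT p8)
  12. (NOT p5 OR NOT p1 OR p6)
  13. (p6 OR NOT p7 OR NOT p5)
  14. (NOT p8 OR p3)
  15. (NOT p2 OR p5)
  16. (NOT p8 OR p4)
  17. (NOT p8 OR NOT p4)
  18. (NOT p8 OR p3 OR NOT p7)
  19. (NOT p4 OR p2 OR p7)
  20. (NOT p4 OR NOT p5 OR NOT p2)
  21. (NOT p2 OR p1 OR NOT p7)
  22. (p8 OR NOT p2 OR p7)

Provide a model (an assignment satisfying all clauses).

p1 = True  p2 = False  p3 = False  p4 = False  p5 = True  p6 = True  p7 = False  p8 = False

p6 occurs only positively in the remaining clauses — set p6 = True.
Branch on p1: take p1 = True.
Branch on p2: take p2 = False.
Set p3 = False and propagate.
  then p8 is forced to False.
For the remaining variables, p4 = False, p5 = True, p7 = False works.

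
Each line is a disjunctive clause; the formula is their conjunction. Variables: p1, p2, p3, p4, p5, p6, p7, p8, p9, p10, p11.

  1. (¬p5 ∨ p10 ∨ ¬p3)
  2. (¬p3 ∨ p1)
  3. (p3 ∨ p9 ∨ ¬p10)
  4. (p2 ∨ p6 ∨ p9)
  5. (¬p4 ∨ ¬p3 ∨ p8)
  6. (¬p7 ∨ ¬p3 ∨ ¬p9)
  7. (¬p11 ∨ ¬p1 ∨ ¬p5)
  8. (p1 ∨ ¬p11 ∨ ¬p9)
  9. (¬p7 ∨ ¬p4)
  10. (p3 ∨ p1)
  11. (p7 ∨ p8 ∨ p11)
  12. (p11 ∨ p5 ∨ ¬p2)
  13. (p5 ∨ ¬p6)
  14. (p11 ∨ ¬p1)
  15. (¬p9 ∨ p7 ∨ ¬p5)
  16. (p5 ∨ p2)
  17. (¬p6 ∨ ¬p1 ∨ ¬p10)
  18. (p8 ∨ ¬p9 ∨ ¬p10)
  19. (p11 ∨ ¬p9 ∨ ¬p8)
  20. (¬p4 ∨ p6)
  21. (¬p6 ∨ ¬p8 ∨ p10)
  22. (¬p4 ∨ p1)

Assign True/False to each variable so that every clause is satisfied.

p1 = True, p2 = True, p3 = True, p4 = False, p5 = False, p6 = False, p7 = False, p8 = True, p9 = False, p10 = False, p11 = True

p4 occurs only negated in the remaining clauses — set p4 = False.
Branch on p1: take p1 = True.
  then p11 is forced to True.
  then p5 is forced to False.
  then p6 is forced to False.
  then p2 is forced to True.
Branch on p3: take p3 = True.
Branch on p7: take p7 = False.
The remaining clauses are satisfied by p8 = True, p9 = False, p10 = False.
Check each clause:
  1. (¬p3 ∨ ¬p5 ∨ p10) — ¬p5 is true.
  2. (¬p3 ∨ p1) — p1 is true.
  3. (¬p10 ∨ p9 ∨ p3) — p3 is true.
  4. (p6 ∨ p9 ∨ p2) — p2 is true.
  5. (¬p3 ∨ ¬p4 ∨ p8) — p8 is true.
  6. (¬p3 ∨ ¬p7 ∨ ¬p9) — ¬p7 is true.
  7. (¬p11 ∨ ¬p5 ∨ ¬p1) — ¬p5 is true.
  8. (¬p11 ∨ p1 ∨ ¬p9) — p1 is true.
  9. (¬p7 ∨ ¬p4) — ¬p7 is true.
  10. (p3 ∨ p1) — p1 is true.
  11. (p8 ∨ p7 ∨ p11) — p8 is true.
  12. (p5 ∨ ¬p2 ∨ p11) — p11 is true.
  13. (¬p6 ∨ p5) — ¬p6 is true.
  14. (¬p1 ∨ p11) — p11 is true.
  15. (¬p9 ∨ p7 ∨ ¬p5) — ¬p5 is true.
  16. (p2 ∨ p5) — p2 is true.
  17. (¬p10 ∨ ¬p6 ∨ ¬p1) — ¬p6 is true.
  18. (¬p9 ∨ ¬p10 ∨ p8) — p8 is true.
  19. (p11 ∨ ¬p9 ∨ ¬p8) — p11 is true.
  20. (¬p4 ∨ p6) — ¬p4 is true.
  21. (¬p8 ∨ ¬p6 ∨ p10) — ¬p6 is true.
  22. (p1 ∨ ¬p4) — p1 is true.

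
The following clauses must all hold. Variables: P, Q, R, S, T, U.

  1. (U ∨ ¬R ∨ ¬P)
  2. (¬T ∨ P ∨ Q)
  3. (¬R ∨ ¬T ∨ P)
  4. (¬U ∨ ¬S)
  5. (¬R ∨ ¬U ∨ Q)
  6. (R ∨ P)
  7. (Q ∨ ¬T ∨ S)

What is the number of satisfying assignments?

17

Case analysis on P and R:
  P=1, R=1: remaining (Q,S,T,U) ∈ {(1,0,0,1); (1,0,1,1)} — 2.
  P=1, R=0: 10 of the 16 assignments to (Q,S,T,U) work.
  P=0, R=1: 5 of the 16 assignments to (Q,S,T,U) work.
  P=0, R=0: a clause becomes empty — 0.
Total: 2 + 10 + 5 + 0 = 17.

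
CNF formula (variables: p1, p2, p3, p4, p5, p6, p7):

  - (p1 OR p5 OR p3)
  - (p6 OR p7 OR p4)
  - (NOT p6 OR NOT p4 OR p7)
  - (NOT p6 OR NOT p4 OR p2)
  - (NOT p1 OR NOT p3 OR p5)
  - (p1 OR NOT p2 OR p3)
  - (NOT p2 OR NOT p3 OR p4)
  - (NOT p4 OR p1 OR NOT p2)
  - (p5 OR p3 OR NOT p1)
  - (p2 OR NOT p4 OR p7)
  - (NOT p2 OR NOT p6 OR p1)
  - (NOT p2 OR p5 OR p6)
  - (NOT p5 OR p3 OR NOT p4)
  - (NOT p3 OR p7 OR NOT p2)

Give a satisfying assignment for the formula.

p1 = True  p2 = False  p3 = False  p4 = False  p5 = True  p6 = True  p7 = False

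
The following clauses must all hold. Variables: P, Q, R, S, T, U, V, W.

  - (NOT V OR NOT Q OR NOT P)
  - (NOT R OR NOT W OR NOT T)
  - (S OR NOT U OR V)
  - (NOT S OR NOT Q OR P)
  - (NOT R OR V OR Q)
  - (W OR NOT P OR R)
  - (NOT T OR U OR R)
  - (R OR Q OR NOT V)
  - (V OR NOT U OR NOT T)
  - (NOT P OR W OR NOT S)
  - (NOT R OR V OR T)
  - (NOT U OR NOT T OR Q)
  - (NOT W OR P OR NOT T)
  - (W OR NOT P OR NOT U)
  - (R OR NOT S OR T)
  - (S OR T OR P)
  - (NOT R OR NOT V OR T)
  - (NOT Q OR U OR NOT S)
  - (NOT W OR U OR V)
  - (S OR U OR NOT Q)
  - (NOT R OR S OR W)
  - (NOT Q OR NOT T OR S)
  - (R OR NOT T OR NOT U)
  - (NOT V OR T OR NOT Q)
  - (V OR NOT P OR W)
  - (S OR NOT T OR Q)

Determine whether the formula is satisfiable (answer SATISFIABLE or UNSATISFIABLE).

SATISFIABLE

Try P = False.
Branch on Q: take Q = False.
Try R = True.
  then V is forced to True.
  then T is forced to True.
  then W is forced to False.
  then U is forced to False.
  then S is forced to True.
So P=F, Q=F, R=T, S=T, T=T, U=F, V=T, W=F is a satisfying assignment.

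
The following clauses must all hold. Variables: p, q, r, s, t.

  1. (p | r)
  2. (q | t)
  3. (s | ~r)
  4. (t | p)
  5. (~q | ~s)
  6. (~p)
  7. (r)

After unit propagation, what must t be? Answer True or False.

True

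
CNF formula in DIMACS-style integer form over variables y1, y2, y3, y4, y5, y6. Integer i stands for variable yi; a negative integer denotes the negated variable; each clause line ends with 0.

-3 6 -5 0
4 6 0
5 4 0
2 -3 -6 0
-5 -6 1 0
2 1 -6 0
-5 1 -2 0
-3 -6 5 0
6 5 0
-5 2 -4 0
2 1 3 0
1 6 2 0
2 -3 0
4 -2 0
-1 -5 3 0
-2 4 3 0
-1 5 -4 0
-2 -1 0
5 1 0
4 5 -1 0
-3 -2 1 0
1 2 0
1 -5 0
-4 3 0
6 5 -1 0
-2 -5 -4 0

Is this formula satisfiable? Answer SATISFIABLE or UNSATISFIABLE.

UNSATISFIABLE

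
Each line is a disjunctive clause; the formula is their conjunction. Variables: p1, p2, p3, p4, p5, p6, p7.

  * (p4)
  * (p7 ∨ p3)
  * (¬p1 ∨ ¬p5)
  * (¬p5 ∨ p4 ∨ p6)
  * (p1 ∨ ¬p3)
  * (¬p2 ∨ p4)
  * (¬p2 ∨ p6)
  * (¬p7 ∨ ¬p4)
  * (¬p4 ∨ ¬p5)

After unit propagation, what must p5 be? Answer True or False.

(p4) stands alone — p4 = True.
From (¬p7 ∨ ¬p4) and p4 = True: p7 = False.
From (p3 ∨ p7) and p7 = False: p3 = True.
(¬p3 ∨ p1) with p3 = True leaves only p1, so p1 = True.
(¬p1 ∨ ¬p5) with p1 = True leaves only ¬p5, so p5 = False.

False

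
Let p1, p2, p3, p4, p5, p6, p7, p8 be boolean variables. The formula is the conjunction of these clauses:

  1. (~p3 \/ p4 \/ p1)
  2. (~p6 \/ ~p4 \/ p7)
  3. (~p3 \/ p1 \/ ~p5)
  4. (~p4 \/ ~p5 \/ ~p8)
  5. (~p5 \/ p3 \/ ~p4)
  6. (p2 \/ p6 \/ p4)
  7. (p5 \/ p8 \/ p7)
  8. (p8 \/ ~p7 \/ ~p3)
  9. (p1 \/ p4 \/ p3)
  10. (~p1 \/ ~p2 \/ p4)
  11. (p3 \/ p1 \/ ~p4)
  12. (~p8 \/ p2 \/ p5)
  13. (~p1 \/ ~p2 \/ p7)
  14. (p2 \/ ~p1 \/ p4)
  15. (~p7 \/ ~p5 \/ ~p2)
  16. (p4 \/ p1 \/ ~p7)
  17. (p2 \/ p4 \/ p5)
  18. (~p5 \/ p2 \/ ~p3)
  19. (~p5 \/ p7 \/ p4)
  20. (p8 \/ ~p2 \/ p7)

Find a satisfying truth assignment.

p1=True  p2=True  p3=True  p4=True  p5=False  p6=True  p7=True  p8=True

Set p1 = True and propagate.
Try p2 = True.
  then p4 is forced to True.
  then p7 is forced to True.
  then p5 is forced to False.
Branch on p3: take p3 = True.
  then p8 is forced to True.
p6 is now unconstrained; take p6 = True.
Every clause has at least one true literal under this assignment.
Check each clause:
  1. (~p3 \/ p1 \/ p4) — p1 is true.
  2. (~p4 \/ p7 \/ ~p6) — p7 is true.
  3. (~p5 \/ ~p3 \/ p1) — p1 is true.
  4. (~p5 \/ ~p4 \/ ~p8) — ~p5 is true.
  5. (p3 \/ ~p5 \/ ~p4) — p3 is true.
  6. (p6 \/ p4 \/ p2) — p2 is true.
  7. (p8 \/ p7 \/ p5) — p8 is true.
  8. (~p3 \/ p8 \/ ~p7) — p8 is true.
  9. (p1 \/ p4 \/ p3) — p1 is true.
  10. (~p1 \/ p4 \/ ~p2) — p4 is true.
  11. (p1 \/ p3 \/ ~p4) — p1 is true.
  12. (p5 \/ ~p8 \/ p2) — p2 is true.
  13. (p7 \/ ~p1 \/ ~p2) — p7 is true.
  14. (p4 \/ ~p1 \/ p2) — p2 is true.
  15. (~p5 \/ ~p7 \/ ~p2) — ~p5 is true.
  16. (~p7 \/ p4 \/ p1) — p4 is true.
  17. (p5 \/ p2 \/ p4) — p2 is true.
  18. (p2 \/ ~p5 \/ ~p3) — p2 is true.
  19. (~p5 \/ p4 \/ p7) — ~p5 is true.
  20. (p8 \/ p7 \/ ~p2) — p8 is true.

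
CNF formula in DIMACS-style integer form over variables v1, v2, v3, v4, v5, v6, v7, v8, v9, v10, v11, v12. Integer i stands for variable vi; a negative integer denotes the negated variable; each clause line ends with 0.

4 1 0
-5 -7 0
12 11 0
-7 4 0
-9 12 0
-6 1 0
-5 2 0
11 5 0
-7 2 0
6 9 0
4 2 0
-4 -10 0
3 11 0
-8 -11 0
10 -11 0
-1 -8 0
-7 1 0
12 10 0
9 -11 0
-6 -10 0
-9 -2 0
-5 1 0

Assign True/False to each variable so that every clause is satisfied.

v1 = T, v2 = T, v3 = T, v4 = T, v5 = T, v6 = T, v7 = F, v8 = F, v9 = F, v10 = F, v11 = F, v12 = T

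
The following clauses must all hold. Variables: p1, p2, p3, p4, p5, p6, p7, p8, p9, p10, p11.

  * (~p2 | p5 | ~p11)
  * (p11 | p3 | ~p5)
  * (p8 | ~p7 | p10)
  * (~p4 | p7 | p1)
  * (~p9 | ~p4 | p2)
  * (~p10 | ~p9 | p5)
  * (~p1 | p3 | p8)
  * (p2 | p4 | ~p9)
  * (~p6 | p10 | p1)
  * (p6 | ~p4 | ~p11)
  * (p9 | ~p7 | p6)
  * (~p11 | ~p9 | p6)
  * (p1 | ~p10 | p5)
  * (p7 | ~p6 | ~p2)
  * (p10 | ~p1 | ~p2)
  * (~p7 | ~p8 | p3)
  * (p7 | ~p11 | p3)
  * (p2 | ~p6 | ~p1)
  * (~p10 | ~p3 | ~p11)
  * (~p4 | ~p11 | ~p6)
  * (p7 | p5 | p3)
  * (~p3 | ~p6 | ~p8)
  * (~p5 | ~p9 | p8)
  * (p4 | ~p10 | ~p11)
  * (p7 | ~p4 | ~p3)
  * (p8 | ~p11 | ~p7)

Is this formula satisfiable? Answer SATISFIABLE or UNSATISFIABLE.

Try p1 = False.
For the remaining variables, p2 = False, p3 = True, p4 = False, p5 = True, p6 = False, p7 = False, p8 = True, p9 = False, p10 = True, p11 = False works.
Every clause has at least one true literal under this assignment.
So p1=F, p2=F, p3=T, p4=F, p5=T, p6=F, p7=F, p8=T, p9=F, p10=T, p11=F is a satisfying assignment.

SATISFIABLE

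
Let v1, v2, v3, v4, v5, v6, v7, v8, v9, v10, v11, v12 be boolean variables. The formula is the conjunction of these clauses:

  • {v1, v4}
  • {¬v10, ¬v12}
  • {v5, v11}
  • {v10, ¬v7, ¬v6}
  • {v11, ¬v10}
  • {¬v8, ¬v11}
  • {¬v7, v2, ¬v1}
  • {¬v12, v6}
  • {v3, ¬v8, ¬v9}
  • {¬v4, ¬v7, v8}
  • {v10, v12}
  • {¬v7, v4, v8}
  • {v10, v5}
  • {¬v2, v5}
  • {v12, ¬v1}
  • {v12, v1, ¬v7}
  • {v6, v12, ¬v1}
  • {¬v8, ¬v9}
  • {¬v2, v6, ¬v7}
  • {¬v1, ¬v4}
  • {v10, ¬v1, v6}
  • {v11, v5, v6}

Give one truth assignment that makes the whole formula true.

v1 = False, v2 = True, v3 = False, v4 = True, v5 = True, v6 = False, v7 = False, v8 = False, v9 = True, v10 = True, v11 = True, v12 = False

Pure literal: v5 appears only positively; assign v5 = True.
Pure literal: v7 appears only negated; assign v7 = False.
Try v1 = False.
  then v4 is forced to True.
Set v3 = False and propagate.
Branch on v6: take v6 = False.
  then v12 is forced to False.
  then v10 is forced to True.
  then v11 is forced to True.
  then v8 is forced to False.
v2, v9 are now unconstrained; take v2 = True, v9 = True.
Check each clause:
  1. {v1, v4} — v4 is true.
  2. {¬v10, ¬v12} — ¬v12 is true.
  3. {v11, v5} — v11 is true.
  4. {¬v6, v10, ¬v7} — ¬v7 is true.
  5. {¬v10, v11} — v11 is true.
  6. {¬v11, ¬v8} — ¬v8 is true.
  7. {v2, ¬v1, ¬v7} — ¬v7 is true.
  8. {v6, ¬v12} — ¬v12 is true.
  9. {¬v8, ¬v9, v3} — ¬v8 is true.
  10. {¬v4, v8, ¬v7} — ¬v7 is true.
  11. {v10, v12} — v10 is true.
  12. {v8, ¬v7, v4} — ¬v7 is true.
  13. {v10, v5} — v10 is true.
  14. {¬v2, v5} — v5 is true.
  15. {¬v1, v12} — ¬v1 is true.
  16. {v1, ¬v7, v12} — ¬v7 is true.
  17. {v6, v12, ¬v1} — ¬v1 is true.
  18. {¬v8, ¬v9} — ¬v8 is true.
  19. {v6, ¬v2, ¬v7} — ¬v7 is true.
  20. {¬v4, ¬v1} — ¬v1 is true.
  21. {v6, v10, ¬v1} — v10 is true.
  22. {v11, v6, v5} — v11 is true.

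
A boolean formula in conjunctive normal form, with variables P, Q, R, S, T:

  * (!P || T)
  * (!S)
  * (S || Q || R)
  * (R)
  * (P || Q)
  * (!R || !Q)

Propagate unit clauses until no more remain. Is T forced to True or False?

True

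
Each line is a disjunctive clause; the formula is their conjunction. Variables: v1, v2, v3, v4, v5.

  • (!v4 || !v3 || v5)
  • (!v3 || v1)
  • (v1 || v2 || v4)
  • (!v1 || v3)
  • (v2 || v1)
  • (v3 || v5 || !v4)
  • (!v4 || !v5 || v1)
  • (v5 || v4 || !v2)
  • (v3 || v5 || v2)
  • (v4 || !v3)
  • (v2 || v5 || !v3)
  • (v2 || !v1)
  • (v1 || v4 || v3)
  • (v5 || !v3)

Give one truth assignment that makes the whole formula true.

v1 = True  v2 = True  v3 = True  v4 = True  v5 = True

Check each clause:
  1. (v5 || !v4 || !v3) — v5 is true.
  2. (!v3 || v1) — v1 is true.
  3. (v1 || v2 || v4) — v1 is true.
  4. (v3 || !v1) — v3 is true.
  5. (v2 || v1) — v1 is true.
  6. (v3 || v5 || !v4) — v3 is true.
  7. (!v4 || !v5 || v1) — v1 is true.
  8. (!v2 || v4 || v5) — v4 is true.
  9. (v5 || v3 || v2) — v2 is true.
  10. (!v3 || v4) — v4 is true.
  11. (v5 || v2 || !v3) — v2 is true.
  12. (!v1 || v2) — v2 is true.
  13. (v1 || v4 || v3) — v1 is true.
  14. (!v3 || v5) — v5 is true.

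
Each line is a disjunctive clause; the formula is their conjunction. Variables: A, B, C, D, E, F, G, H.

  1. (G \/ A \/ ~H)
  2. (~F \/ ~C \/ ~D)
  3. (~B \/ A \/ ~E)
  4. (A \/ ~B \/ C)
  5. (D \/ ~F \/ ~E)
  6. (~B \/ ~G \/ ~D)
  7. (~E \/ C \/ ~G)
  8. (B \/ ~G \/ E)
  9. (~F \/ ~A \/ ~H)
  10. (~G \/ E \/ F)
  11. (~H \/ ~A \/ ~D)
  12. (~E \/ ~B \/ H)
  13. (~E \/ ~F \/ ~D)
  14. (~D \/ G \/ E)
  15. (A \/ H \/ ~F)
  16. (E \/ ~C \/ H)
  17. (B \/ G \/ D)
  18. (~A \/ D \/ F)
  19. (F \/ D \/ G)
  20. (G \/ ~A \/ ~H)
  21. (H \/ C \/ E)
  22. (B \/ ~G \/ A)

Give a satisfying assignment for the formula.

A = F  B = T  C = T  D = F  E = F  F = T  G = T  H = T

Try A = False.
The remaining clauses are satisfied by B = True, C = True, D = False, E = False, F = True, G = True, H = True.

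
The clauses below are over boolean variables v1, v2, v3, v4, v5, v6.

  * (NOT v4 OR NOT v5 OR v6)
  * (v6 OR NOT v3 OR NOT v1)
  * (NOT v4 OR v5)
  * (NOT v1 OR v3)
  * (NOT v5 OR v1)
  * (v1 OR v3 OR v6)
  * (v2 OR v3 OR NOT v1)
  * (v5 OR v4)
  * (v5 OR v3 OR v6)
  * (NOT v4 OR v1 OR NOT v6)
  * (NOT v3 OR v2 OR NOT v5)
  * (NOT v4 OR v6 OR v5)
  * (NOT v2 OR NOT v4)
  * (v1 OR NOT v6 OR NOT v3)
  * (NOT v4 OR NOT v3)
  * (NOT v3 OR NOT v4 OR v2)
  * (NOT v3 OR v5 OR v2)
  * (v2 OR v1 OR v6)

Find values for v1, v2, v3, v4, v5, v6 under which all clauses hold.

Try v1 = True.
  then v3 is forced to True.
  then v6 is forced to True.
  then v4 is forced to False.
  then v5 is forced to True.
  then v2 is forced to True.
Every clause has at least one true literal under this assignment.

v1 = T, v2 = T, v3 = T, v4 = F, v5 = T, v6 = T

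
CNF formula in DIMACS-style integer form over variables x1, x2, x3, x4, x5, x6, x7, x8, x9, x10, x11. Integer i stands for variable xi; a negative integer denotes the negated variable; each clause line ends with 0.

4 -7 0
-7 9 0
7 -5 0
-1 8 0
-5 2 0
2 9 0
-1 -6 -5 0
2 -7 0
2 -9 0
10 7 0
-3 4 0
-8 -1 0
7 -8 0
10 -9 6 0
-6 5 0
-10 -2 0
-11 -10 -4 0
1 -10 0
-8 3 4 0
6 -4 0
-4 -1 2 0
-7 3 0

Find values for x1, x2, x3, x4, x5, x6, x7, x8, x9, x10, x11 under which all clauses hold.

x1=F, x2=T, x3=T, x4=T, x5=T, x6=T, x7=T, x8=T, x9=T, x10=F, x11=F

Pure literal: x11 appears only negated; assign x11 = False.
Try x1 = False.
  then x10 is forced to False.
  then x7 is forced to True.
  then x4 is forced to True.
  then x9 is forced to True.
  then x2 is forced to True.
  then x6 is forced to True.
  then x5 is forced to True.
  then x3 is forced to True.
x8 is now unconstrained; take x8 = True.
Every clause has at least one true literal under this assignment.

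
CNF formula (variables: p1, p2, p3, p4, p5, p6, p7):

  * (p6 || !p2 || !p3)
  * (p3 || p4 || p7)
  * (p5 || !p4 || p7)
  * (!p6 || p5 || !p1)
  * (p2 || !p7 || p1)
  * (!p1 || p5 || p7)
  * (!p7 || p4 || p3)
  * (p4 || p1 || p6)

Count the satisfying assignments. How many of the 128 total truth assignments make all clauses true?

43

Split on p7, then p1.
  p7=T, p1=T: 14 of the 32 assignments to (p2,p3,p4,p5,p6) work.
  p7=T, p1=F: p5 free; 4 ways for (p2,p3,p4,p6) × 2^1 = 8.
  p7=F, p1=T: 10 of the 32 assignments to (p2,p3,p4,p5,p6) work.
  p7=F, p1=F: 11 of the 32 assignments to (p2,p3,p4,p5,p6) work.
Total: 14 + 8 + 10 + 11 = 43.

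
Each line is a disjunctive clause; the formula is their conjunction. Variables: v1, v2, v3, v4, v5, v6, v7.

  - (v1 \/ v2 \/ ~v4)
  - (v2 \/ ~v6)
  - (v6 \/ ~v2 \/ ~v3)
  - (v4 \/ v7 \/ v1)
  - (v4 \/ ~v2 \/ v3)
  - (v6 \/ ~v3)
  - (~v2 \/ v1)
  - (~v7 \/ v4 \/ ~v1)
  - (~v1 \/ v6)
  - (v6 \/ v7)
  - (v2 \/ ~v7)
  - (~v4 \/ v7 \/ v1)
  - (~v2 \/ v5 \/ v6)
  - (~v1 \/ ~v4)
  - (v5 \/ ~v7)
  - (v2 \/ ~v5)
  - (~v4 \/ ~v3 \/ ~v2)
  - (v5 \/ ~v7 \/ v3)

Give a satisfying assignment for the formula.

v1 = T  v2 = T  v3 = T  v4 = F  v5 = T  v6 = T  v7 = F

Check each clause:
  1. (v2 \/ ~v4 \/ v1) — v1 is true.
  2. (~v6 \/ v2) — v2 is true.
  3. (~v3 \/ v6 \/ ~v2) — v6 is true.
  4. (v7 \/ v1 \/ v4) — v1 is true.
  5. (v3 \/ v4 \/ ~v2) — v3 is true.
  6. (v6 \/ ~v3) — v6 is true.
  7. (~v2 \/ v1) — v1 is true.
  8. (~v1 \/ ~v7 \/ v4) — ~v7 is true.
  9. (v6 \/ ~v1) — v6 is true.
  10. (v6 \/ v7) — v6 is true.
  11. (~v7 \/ v2) — ~v7 is true.
  12. (v7 \/ v1 \/ ~v4) — v1 is true.
  13. (v6 \/ v5 \/ ~v2) — v5 is true.
  14. (~v4 \/ ~v1) — ~v4 is true.
  15. (~v7 \/ v5) — ~v7 is true.
  16. (v2 \/ ~v5) — v2 is true.
  17. (~v3 \/ ~v2 \/ ~v4) — ~v4 is true.
  18. (v3 \/ ~v7 \/ v5) — ~v7 is true.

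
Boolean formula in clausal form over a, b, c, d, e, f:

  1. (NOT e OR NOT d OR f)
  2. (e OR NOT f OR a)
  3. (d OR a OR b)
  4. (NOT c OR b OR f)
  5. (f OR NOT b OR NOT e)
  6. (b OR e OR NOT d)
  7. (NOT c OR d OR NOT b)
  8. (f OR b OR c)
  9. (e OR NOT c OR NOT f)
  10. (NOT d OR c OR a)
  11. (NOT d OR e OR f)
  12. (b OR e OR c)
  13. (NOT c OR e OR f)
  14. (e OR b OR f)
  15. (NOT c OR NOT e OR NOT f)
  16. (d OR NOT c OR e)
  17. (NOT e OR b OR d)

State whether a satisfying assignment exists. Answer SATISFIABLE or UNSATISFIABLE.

SATISFIABLE

Try a = False.
Branch on b: take b = True.
For the remaining variables, c = False, d = False, e = False, f = False works.
Every clause has at least one true literal under this assignment.
So a=F, b=T, c=F, d=F, e=F, f=F is a satisfying assignment.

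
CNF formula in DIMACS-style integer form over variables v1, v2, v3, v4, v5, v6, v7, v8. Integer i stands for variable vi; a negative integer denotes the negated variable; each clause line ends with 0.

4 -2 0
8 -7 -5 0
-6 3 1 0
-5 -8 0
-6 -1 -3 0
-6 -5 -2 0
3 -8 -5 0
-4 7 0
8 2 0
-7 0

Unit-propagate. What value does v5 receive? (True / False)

False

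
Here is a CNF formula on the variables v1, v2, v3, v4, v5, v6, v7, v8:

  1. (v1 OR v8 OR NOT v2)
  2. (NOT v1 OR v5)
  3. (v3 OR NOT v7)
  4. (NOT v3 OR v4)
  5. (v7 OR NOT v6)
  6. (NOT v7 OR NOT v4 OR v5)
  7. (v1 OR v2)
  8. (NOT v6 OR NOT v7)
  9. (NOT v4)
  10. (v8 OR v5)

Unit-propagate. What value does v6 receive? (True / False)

(NOT v4) stands alone — v4 = False.
From (NOT v3 OR v4) and v4 = False: v3 = False.
(v3 OR NOT v7) with v3 = False leaves only NOT v7, so v7 = False.
From (v7 OR NOT v6) and v7 = False: v6 = False.

False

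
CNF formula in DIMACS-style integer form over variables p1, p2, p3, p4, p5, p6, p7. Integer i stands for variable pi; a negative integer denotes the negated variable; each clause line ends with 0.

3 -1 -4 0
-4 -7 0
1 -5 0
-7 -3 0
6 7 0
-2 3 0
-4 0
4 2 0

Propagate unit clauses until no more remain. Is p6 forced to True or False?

True

(~p4) is a unit clause: p4 = False.
(p4 | p2) with p4 = False leaves only p2, so p2 = True.
In (~p2 | p3), ~p2 is now false; p3 must hold, so p3 = True.
(~p7 | ~p3) with p3 = True leaves only ~p7, so p7 = False.
(p6 | p7): since p7 = False, the clause reduces to (p6). p6 = True.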